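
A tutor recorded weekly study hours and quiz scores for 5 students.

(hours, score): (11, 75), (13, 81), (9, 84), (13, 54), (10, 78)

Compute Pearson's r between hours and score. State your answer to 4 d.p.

-0.5925

n = 5, Σx = 56, Σy = 372, Σx² = 640, Σy² = 28242, Σxy = 4116
nΣxy − ΣxΣy = 20580 − 20832 = -252
nΣx² − (Σx)² = 3200 − 3136 = 64; nΣy² − (Σy)² = 141210 − 138384 = 2826
r = -252 / √(64 × 2826) = -252 / 425.2811 ≈ -0.5925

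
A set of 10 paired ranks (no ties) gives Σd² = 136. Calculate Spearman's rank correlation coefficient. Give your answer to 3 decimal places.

0.176

ρ = 1 − 6Σd² / [n(n²−1)] = 1 − 6×136 / (10×99)
  = 1 − 816/990 = 1 − 0.8242 ≈ 0.176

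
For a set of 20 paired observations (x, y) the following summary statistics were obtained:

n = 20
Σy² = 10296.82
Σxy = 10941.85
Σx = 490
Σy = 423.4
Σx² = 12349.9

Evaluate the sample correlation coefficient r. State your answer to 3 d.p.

0.838

r = (nΣxy − ΣxΣy) / √[(nΣx² − (Σx)²)(nΣy² − (Σy)²)]
Numerator: 20×10941.85 − 490×423.4 = 11371
Denominator: √[(246998 − 240100)(205936.4 − 179267.56)] = √[6898 × 26668.84] = 13563.2466
r = 11371 / 13563.2466 ≈ 0.838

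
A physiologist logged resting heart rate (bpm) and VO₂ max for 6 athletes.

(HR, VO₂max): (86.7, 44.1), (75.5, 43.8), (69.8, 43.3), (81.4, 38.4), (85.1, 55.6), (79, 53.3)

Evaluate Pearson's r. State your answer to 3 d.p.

n = 6, Σx = 477.5, Σy = 278.5, Σx² = 38198.15, Σy² = 13144.95, Σxy = 22220.73
nΣxy − ΣxΣy = 133324.38 − 132983.75 = 340.63
nΣx² − (Σx)² = 229188.9 − 228006.25 = 1182.65; nΣy² − (Σy)² = 78869.7 − 77562.25 = 1307.45
r = 340.63 / √(1182.65 × 1307.45) = 340.63 / 1243.4853 ≈ 0.274

0.274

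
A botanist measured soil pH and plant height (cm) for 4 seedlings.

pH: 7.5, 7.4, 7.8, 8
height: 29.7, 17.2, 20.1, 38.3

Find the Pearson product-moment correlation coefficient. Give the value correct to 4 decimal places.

n = 4, Σx = 30.7, Σy = 105.3, Σx² = 235.85, Σy² = 3048.83, Σxy = 813.21
nΣxy − ΣxΣy = 3252.84 − 3232.71 = 20.13
nΣx² − (Σx)² = 943.4 − 942.49 = 0.91; nΣy² − (Σy)² = 12195.32 − 11088.09 = 1107.23
r = 20.13 / √(0.91 × 1107.23) = 20.13 / 31.7424 ≈ 0.6342

0.6342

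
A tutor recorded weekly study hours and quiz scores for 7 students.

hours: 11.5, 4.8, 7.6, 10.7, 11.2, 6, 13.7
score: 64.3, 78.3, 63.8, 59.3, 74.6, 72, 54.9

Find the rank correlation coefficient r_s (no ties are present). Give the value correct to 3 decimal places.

Rank hours: 6, 1, 3, 4, 5, 2, 7
Rank score: 4, 7, 3, 2, 6, 5, 1
d = rank(hours) − rank(score): 2, -6, 0, 2, -1, -3, 6; Σd² = 90
ρ = 1 − 6Σd² / [n(n²−1)] = 1 − 6×90 / (7×48) = 1 − 540/336 ≈ -0.607

-0.607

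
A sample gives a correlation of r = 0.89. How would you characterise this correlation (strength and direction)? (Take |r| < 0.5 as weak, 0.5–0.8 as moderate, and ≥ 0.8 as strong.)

strong positive

r = 0.89 > 0 so the relationship is positive.
|r| = 0.89, which falls in the strong range.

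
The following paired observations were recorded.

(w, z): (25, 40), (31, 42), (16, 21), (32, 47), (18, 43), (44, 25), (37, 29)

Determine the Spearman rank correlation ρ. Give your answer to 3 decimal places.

0.000

Rank w: 3, 4, 1, 5, 2, 7, 6
Rank z: 4, 5, 1, 7, 6, 2, 3
d = rank(w) − rank(z): -1, -1, 0, -2, -4, 5, 3; Σd² = 56
ρ = 1 − 6Σd² / [n(n²−1)] = 1 − 6×56 / (7×48) = 1 − 336/336 ≈ 0.000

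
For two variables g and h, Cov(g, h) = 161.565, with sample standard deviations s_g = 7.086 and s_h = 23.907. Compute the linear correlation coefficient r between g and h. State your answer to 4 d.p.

r = Cov(g,h) / (s_g · s_h) = 161.565 / (7.086 × 23.907)
  = 161.565 / 169.4050 ≈ 0.9537

0.9537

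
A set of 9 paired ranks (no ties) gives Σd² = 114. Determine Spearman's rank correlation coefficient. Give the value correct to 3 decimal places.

ρ = 1 − 6Σd² / [n(n²−1)] = 1 − 6×114 / (9×80)
  = 1 − 684/720 = 1 − 0.9500 ≈ 0.050

0.050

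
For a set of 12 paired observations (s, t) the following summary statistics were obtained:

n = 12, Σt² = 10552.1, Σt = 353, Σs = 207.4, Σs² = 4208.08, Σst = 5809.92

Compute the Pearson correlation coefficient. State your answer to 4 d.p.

-0.8994

r = (nΣst − ΣsΣt) / √[(nΣs² − (Σs)²)(nΣt² − (Σt)²)]
Numerator: 12×5809.92 − 207.4×353 = -3493.16
Denominator: √[(50496.96 − 43014.76)(126625.2 − 124609)] = √[7482.2 × 2016.2] = 3884.0200
r = -3493.16 / 3884.0200 ≈ -0.8994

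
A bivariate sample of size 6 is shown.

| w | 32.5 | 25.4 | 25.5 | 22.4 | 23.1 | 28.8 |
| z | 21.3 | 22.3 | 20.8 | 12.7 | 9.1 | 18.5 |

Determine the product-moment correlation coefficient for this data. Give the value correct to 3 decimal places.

0.640

n = 6, Σw = 157.7, Σz = 104.7, Σw² = 4216.47, Σz² = 1969.97, Σwz = 2816.56
nΣwz − ΣwΣz = 16899.36 − 16511.19 = 388.17
nΣw² − (Σw)² = 25298.82 − 24869.29 = 429.53; nΣz² − (Σz)² = 11819.82 − 10962.09 = 857.73
r = 388.17 / √(429.53 × 857.73) = 388.17 / 606.9767 ≈ 0.640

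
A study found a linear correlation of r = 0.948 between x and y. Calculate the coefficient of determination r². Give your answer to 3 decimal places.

0.899

r² = (0.948)² = 0.899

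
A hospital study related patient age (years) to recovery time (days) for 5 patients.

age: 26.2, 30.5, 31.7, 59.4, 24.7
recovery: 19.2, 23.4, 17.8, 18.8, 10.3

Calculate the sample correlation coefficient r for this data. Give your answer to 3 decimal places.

0.238

n = 5, Σx = 172.5, Σy = 89.5, Σx² = 6760.03, Σy² = 1692.57, Σxy = 3152.13
nΣxy − ΣxΣy = 15760.65 − 15438.75 = 321.9
nΣx² − (Σx)² = 33800.15 − 29756.25 = 4043.9; nΣy² − (Σy)² = 8462.85 − 8010.25 = 452.6
r = 321.9 / √(4043.9 × 452.6) = 321.9 / 1352.8744 ≈ 0.238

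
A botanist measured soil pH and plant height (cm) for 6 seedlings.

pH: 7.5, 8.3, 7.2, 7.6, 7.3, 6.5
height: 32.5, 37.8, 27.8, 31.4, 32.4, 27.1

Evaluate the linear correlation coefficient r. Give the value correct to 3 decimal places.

n = 6, Σx = 44.4, Σy = 189, Σx² = 330.28, Σy² = 6028.06, Σxy = 1408.96
nΣxy − ΣxΣy = 8453.76 − 8391.6 = 62.16
nΣx² − (Σx)² = 1981.68 − 1971.36 = 10.32; nΣy² − (Σy)² = 36168.36 − 35721 = 447.36
r = 62.16 / √(10.32 × 447.36) = 62.16 / 67.9467 ≈ 0.915

0.915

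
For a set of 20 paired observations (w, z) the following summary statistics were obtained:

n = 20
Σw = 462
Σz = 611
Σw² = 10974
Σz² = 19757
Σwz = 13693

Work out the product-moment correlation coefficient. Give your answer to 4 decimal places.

-0.7339

r = (nΣwz − ΣwΣz) / √[(nΣw² − (Σw)²)(nΣz² − (Σz)²)]
Numerator: 20×13693 − 462×611 = -8422
Denominator: √[(219480 − 213444)(395140 − 373321)] = √[6036 × 21819] = 11476.0396
r = -8422 / 11476.0396 ≈ -0.7339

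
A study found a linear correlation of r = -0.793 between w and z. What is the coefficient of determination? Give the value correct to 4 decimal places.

r² = (-0.793)² = 0.6288

0.6288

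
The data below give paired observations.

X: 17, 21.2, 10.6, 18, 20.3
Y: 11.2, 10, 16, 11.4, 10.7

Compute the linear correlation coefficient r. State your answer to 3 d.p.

n = 5, ΣX = 87.1, ΣY = 59.3, ΣX² = 1586.89, ΣY² = 725.89, ΣXY = 994.41
nΣXY − ΣXΣY = 4972.05 − 5165.03 = -192.98
nΣX² − (ΣX)² = 7934.45 − 7586.41 = 348.04; nΣY² − (ΣY)² = 3629.45 − 3516.49 = 112.96
r = -192.98 / √(348.04 × 112.96) = -192.98 / 198.2791 ≈ -0.973

-0.973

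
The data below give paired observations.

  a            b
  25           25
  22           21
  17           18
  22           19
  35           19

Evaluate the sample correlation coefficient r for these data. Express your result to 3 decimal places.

n = 5, Σa = 121, Σb = 102, Σa² = 3107, Σb² = 2112, Σab = 2476
nΣab − ΣaΣb = 12380 − 12342 = 38
nΣa² − (Σa)² = 15535 − 14641 = 894; nΣb² − (Σb)² = 10560 − 10404 = 156
r = 38 / √(894 × 156) = 38 / 373.4488 ≈ 0.102

0.102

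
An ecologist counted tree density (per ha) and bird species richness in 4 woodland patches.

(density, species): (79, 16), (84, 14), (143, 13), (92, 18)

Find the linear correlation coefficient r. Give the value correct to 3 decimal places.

-0.584

n = 4, Σx = 398, Σy = 61, Σx² = 42210, Σy² = 945, Σxy = 5955
nΣxy − ΣxΣy = 23820 − 24278 = -458
nΣx² − (Σx)² = 168840 − 158404 = 10436; nΣy² − (Σy)² = 3780 − 3721 = 59
r = -458 / √(10436 × 59) = -458 / 784.6808 ≈ -0.584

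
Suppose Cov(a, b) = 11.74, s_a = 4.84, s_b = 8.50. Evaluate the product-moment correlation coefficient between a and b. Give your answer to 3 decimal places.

r = Cov(a,b) / (s_a · s_b) = 11.74 / (4.84 × 8.50)
  = 11.74 / 41.1400 ≈ 0.285

0.285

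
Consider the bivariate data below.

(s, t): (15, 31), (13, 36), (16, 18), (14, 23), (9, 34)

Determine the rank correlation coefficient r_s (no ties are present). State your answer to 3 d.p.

-0.800

Rank s: 4, 2, 5, 3, 1
Rank t: 3, 5, 1, 2, 4
d = rank(s) − rank(t): 1, -3, 4, 1, -3; Σd² = 36
ρ = 1 − 6Σd² / [n(n²−1)] = 1 − 6×36 / (5×24) = 1 − 216/120 ≈ -0.800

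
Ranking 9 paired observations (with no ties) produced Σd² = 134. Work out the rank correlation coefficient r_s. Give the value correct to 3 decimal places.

-0.117

ρ = 1 − 6Σd² / [n(n²−1)] = 1 − 6×134 / (9×80)
  = 1 − 804/720 = 1 − 1.1167 ≈ -0.117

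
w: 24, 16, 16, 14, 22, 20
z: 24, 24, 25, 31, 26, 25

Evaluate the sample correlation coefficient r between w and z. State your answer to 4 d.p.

n = 6, Σw = 112, Σz = 155, Σw² = 2168, Σz² = 4039, Σwz = 2866
nΣwz − ΣwΣz = 17196 − 17360 = -164
nΣw² − (Σw)² = 13008 − 12544 = 464; nΣz² − (Σz)² = 24234 − 24025 = 209
r = -164 / √(464 × 209) = -164 / 311.4097 ≈ -0.5266

-0.5266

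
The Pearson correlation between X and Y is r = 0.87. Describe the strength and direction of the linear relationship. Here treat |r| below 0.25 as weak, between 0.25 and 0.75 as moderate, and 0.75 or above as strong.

r = 0.87 > 0 so the relationship is positive.
|r| = 0.87, which falls in the strong range.

strong positive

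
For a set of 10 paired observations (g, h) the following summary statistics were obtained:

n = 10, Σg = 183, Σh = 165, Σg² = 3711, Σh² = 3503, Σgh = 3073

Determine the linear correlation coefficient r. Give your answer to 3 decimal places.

0.101

r = (nΣgh − ΣgΣh) / √[(nΣg² − (Σg)²)(nΣh² − (Σh)²)]
Numerator: 10×3073 − 183×165 = 535
Denominator: √[(37110 − 33489)(35030 − 27225)] = √[3621 × 7805] = 5316.1927
r = 535 / 5316.1927 ≈ 0.101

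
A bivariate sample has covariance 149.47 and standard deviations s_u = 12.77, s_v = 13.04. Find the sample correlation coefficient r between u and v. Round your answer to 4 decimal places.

r = Cov(u,v) / (s_u · s_v) = 149.47 / (12.77 × 13.04)
  = 149.47 / 166.5208 ≈ 0.8976

0.8976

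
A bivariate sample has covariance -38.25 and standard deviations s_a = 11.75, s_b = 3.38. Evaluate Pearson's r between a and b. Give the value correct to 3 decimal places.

r = Cov(a,b) / (s_a · s_b) = -38.25 / (11.75 × 3.38)
  = -38.25 / 39.7150 ≈ -0.963

-0.963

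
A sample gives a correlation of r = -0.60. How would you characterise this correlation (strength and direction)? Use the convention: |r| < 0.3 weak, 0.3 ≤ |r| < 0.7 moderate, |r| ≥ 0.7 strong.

moderate negative

r = -0.60 < 0 so the relationship is negative.
|r| = 0.60, which falls in the moderate range.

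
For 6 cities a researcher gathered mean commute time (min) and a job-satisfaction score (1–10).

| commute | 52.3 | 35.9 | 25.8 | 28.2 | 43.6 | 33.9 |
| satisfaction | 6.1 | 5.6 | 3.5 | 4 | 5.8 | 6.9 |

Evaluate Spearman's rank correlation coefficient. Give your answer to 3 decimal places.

Rank commute: 6, 4, 1, 2, 5, 3
Rank satisfaction: 5, 3, 1, 2, 4, 6
d = rank(commute) − rank(satisfaction): 1, 1, 0, 0, 1, -3; Σd² = 12
ρ = 1 − 6Σd² / [n(n²−1)] = 1 − 6×12 / (6×35) = 1 − 72/210 ≈ 0.657

0.657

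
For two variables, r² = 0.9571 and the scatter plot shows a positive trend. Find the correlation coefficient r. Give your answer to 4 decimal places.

0.9783

|r| = √0.9571 = 0.9783
The association is positive, so r = 0.9783.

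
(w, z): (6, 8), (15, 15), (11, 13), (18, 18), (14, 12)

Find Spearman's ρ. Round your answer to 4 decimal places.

Rank w: 1, 4, 2, 5, 3
Rank z: 1, 4, 3, 5, 2
d = rank(w) − rank(z): 0, 0, -1, 0, 1; Σd² = 2
ρ = 1 − 6Σd² / [n(n²−1)] = 1 − 6×2 / (5×24) = 1 − 12/120 ≈ 0.9000

0.9000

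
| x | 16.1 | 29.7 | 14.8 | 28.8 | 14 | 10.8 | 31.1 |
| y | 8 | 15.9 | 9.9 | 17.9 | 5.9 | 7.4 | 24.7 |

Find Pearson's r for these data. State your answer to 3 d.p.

n = 7, Σx = 145.3, Σy = 89.7, Σx² = 3469.63, Σy² = 1434.89, Σxy = 2193.76
nΣxy − ΣxΣy = 15356.32 − 13033.41 = 2322.91
nΣx² − (Σx)² = 24287.41 − 21112.09 = 3175.32; nΣy² − (Σy)² = 10044.23 − 8046.09 = 1998.14
r = 2322.91 / √(3175.32 × 1998.14) = 2322.91 / 2518.8755 ≈ 0.922

0.922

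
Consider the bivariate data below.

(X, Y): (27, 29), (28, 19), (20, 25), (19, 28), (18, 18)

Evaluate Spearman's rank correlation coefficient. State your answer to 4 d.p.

0.3000

Rank X: 4, 5, 3, 2, 1
Rank Y: 5, 2, 3, 4, 1
d = rank(X) − rank(Y): -1, 3, 0, -2, 0; Σd² = 14
ρ = 1 − 6Σd² / [n(n²−1)] = 1 − 6×14 / (5×24) = 1 − 84/120 ≈ 0.3000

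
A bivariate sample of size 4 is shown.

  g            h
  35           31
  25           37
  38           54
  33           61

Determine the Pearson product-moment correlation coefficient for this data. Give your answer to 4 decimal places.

0.3481

n = 4, Σg = 131, Σh = 183, Σg² = 4383, Σh² = 8967, Σgh = 6075
nΣgh − ΣgΣh = 24300 − 23973 = 327
nΣg² − (Σg)² = 17532 − 17161 = 371; nΣh² − (Σh)² = 35868 − 33489 = 2379
r = 327 / √(371 × 2379) = 327 / 939.4727 ≈ 0.3481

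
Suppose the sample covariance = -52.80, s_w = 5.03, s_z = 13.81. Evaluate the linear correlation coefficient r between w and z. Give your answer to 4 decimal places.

-0.7601

r = Cov(w,z) / (s_w · s_z) = -52.80 / (5.03 × 13.81)
  = -52.80 / 69.4643 ≈ -0.7601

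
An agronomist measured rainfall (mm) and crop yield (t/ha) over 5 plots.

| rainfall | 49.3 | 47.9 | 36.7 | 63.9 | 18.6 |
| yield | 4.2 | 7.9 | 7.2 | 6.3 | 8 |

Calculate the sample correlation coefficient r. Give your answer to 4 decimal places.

-0.5040

n = 5, Σx = 216.4, Σy = 33.6, Σx² = 10500.96, Σy² = 235.58, Σxy = 1401.08
nΣxy − ΣxΣy = 7005.4 − 7271.04 = -265.64
nΣx² − (Σx)² = 52504.8 − 46828.96 = 5675.84; nΣy² − (Σy)² = 1177.9 − 1128.96 = 48.94
r = -265.64 / √(5675.84 × 48.94) = -265.64 / 527.0442 ≈ -0.5040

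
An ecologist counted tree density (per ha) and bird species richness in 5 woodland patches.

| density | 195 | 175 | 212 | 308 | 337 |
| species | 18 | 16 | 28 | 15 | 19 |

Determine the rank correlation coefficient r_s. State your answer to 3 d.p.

Rank density: 2, 1, 3, 4, 5
Rank species: 3, 2, 5, 1, 4
d = rank(density) − rank(species): -1, -1, -2, 3, 1; Σd² = 16
ρ = 1 − 6Σd² / [n(n²−1)] = 1 − 6×16 / (5×24) = 1 − 96/120 ≈ 0.200

0.200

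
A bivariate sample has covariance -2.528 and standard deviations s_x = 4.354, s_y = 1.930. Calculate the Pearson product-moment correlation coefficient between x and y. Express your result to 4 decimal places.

r = Cov(x,y) / (s_x · s_y) = -2.528 / (4.354 × 1.930)
  = -2.528 / 8.4032 ≈ -0.3008

-0.3008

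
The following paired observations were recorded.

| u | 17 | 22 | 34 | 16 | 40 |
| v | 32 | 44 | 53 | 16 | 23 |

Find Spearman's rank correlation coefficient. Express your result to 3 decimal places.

Rank u: 2, 3, 4, 1, 5
Rank v: 3, 4, 5, 1, 2
d = rank(u) − rank(v): -1, -1, -1, 0, 3; Σd² = 12
ρ = 1 − 6Σd² / [n(n²−1)] = 1 − 6×12 / (5×24) = 1 − 72/120 ≈ 0.400

0.400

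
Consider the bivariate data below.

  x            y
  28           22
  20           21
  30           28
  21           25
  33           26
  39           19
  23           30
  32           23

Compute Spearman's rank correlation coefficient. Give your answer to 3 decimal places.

-0.119

Rank x: 4, 1, 5, 2, 7, 8, 3, 6
Rank y: 3, 2, 7, 5, 6, 1, 8, 4
d = rank(x) − rank(y): 1, -1, -2, -3, 1, 7, -5, 2; Σd² = 94
ρ = 1 − 6Σd² / [n(n²−1)] = 1 − 6×94 / (8×63) = 1 − 564/504 ≈ -0.119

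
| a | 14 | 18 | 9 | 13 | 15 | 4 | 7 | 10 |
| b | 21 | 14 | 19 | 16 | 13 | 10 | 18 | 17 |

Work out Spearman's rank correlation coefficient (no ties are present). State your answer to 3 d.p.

-0.048

Rank a: 6, 8, 3, 5, 7, 1, 2, 4
Rank b: 8, 3, 7, 4, 2, 1, 6, 5
d = rank(a) − rank(b): -2, 5, -4, 1, 5, 0, -4, -1; Σd² = 88
ρ = 1 − 6Σd² / [n(n²−1)] = 1 − 6×88 / (8×63) = 1 − 528/504 ≈ -0.048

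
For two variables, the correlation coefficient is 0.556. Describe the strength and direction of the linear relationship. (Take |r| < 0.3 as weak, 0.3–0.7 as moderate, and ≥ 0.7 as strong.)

r = 0.556 > 0 so the relationship is positive.
|r| = 0.556, which falls in the moderate range.

moderate positive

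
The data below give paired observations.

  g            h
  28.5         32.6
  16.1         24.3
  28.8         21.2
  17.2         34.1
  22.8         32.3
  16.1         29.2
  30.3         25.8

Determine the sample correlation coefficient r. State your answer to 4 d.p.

-0.2607

n = 7, Σg = 159.8, Σh = 199.5, Σg² = 3893.88, Σh² = 5827.07, Σgh = 4505.71
nΣgh − ΣgΣh = 31539.97 − 31880.1 = -340.13
nΣg² − (Σg)² = 27257.16 − 25536.04 = 1721.12; nΣh² − (Σh)² = 40789.49 − 39800.25 = 989.24
r = -340.13 / √(1721.12 × 989.24) = -340.13 / 1304.8374 ≈ -0.2607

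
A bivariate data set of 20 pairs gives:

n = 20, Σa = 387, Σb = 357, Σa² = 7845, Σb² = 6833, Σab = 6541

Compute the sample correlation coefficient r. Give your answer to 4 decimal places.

r = (nΣab − ΣaΣb) / √[(nΣa² − (Σa)²)(nΣb² − (Σb)²)]
Numerator: 20×6541 − 387×357 = -7339
Denominator: √[(156900 − 149769)(136660 − 127449)] = √[7131 × 9211] = 8104.5445
r = -7339 / 8104.5445 ≈ -0.9055

-0.9055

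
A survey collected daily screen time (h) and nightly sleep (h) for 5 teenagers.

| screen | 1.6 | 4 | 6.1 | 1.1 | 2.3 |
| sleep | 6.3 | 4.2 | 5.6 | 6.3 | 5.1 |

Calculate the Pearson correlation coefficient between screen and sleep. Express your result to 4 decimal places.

n = 5, Σx = 15.1, Σy = 27.5, Σx² = 62.27, Σy² = 154.39, Σxy = 79.7
nΣxy − ΣxΣy = 398.5 − 415.25 = -16.75
nΣx² − (Σx)² = 311.35 − 228.01 = 83.34; nΣy² − (Σy)² = 771.95 − 756.25 = 15.7
r = -16.75 / √(83.34 × 15.7) = -16.75 / 36.1723 ≈ -0.4631

-0.4631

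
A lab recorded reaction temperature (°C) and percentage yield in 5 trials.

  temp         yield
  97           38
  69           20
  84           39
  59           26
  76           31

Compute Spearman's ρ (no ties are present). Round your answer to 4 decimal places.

0.8000

Rank temp: 5, 2, 4, 1, 3
Rank yield: 4, 1, 5, 2, 3
d = rank(temp) − rank(yield): 1, 1, -1, -1, 0; Σd² = 4
ρ = 1 − 6Σd² / [n(n²−1)] = 1 − 6×4 / (5×24) = 1 − 24/120 ≈ 0.8000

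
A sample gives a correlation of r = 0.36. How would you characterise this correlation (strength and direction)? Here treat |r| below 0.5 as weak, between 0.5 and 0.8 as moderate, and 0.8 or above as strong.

weak positive

r = 0.36 > 0 so the relationship is positive.
|r| = 0.36, which falls in the weak range.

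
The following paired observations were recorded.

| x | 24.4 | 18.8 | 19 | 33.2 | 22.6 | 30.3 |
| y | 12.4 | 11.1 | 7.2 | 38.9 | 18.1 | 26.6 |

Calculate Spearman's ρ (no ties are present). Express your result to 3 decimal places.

0.886

Rank x: 4, 1, 2, 6, 3, 5
Rank y: 3, 2, 1, 6, 4, 5
d = rank(x) − rank(y): 1, -1, 1, 0, -1, 0; Σd² = 4
ρ = 1 − 6Σd² / [n(n²−1)] = 1 − 6×4 / (6×35) = 1 − 24/210 ≈ 0.886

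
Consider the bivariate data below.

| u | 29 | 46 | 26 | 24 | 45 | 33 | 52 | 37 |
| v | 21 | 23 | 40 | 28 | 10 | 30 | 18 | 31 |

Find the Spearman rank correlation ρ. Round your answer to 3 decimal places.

Rank u: 3, 7, 2, 1, 6, 4, 8, 5
Rank v: 3, 4, 8, 5, 1, 6, 2, 7
d = rank(u) − rank(v): 0, 3, -6, -4, 5, -2, 6, -2; Σd² = 130
ρ = 1 − 6Σd² / [n(n²−1)] = 1 − 6×130 / (8×63) = 1 − 780/504 ≈ -0.548

-0.548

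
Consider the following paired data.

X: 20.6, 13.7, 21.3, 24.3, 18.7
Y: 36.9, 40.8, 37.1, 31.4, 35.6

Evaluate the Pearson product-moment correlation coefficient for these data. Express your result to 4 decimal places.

-0.8865

n = 5, ΣX = 98.6, ΣY = 181.8, ΣX² = 2005.92, ΣY² = 6655.98, ΣXY = 3538.07
nΣXY − ΣXΣY = 17690.35 − 17925.48 = -235.13
nΣX² − (ΣX)² = 10029.6 − 9721.96 = 307.64; nΣY² − (ΣY)² = 33279.9 − 33051.24 = 228.66
r = -235.13 / √(307.64 × 228.66) = -235.13 / 265.2262 ≈ -0.8865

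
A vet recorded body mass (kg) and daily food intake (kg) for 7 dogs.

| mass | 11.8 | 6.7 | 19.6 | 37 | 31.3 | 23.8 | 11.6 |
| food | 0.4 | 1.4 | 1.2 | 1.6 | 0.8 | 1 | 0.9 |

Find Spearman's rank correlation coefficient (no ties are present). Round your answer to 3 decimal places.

Rank mass: 3, 1, 4, 7, 6, 5, 2
Rank food: 1, 6, 5, 7, 2, 4, 3
d = rank(mass) − rank(food): 2, -5, -1, 0, 4, 1, -1; Σd² = 48
ρ = 1 − 6Σd² / [n(n²−1)] = 1 − 6×48 / (7×48) = 1 − 288/336 ≈ 0.143

0.143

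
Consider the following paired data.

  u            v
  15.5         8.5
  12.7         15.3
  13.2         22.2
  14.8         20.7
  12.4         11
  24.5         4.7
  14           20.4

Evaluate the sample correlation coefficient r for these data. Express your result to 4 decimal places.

n = 7, Σu = 107.1, Σv = 102.8, Σu² = 1744.83, Σv² = 1786.92, Σuv = 1462.61
nΣuv − ΣuΣv = 10238.27 − 11009.88 = -771.61
nΣu² − (Σu)² = 12213.81 − 11470.41 = 743.4; nΣv² − (Σv)² = 12508.44 − 10567.84 = 1940.6
r = -771.61 / √(743.4 × 1940.6) = -771.61 / 1201.1003 ≈ -0.6424

-0.6424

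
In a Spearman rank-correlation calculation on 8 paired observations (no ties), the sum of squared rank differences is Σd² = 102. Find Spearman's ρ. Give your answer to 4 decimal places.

ρ = 1 − 6Σd² / [n(n²−1)] = 1 − 6×102 / (8×63)
  = 1 − 612/504 = 1 − 1.21429 ≈ -0.2143

-0.2143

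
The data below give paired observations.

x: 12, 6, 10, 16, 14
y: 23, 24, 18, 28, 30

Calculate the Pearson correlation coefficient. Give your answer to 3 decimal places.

n = 5, Σx = 58, Σy = 123, Σx² = 732, Σy² = 3113, Σxy = 1468
nΣxy − ΣxΣy = 7340 − 7134 = 206
nΣx² − (Σx)² = 3660 − 3364 = 296; nΣy² − (Σy)² = 15565 − 15129 = 436
r = 206 / √(296 × 436) = 206 / 359.2436 ≈ 0.573

0.573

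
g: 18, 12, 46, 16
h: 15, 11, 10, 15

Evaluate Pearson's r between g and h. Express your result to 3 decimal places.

n = 4, Σg = 92, Σh = 51, Σg² = 2840, Σh² = 671, Σgh = 1102
nΣgh − ΣgΣh = 4408 − 4692 = -284
nΣg² − (Σg)² = 11360 − 8464 = 2896; nΣh² − (Σh)² = 2684 − 2601 = 83
r = -284 / √(2896 × 83) = -284 / 490.2734 ≈ -0.579

-0.579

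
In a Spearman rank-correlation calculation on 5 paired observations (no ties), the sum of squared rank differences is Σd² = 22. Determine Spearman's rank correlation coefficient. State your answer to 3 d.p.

ρ = 1 − 6Σd² / [n(n²−1)] = 1 − 6×22 / (5×24)
  = 1 − 132/120 = 1 − 1.1000 ≈ -0.100

-0.100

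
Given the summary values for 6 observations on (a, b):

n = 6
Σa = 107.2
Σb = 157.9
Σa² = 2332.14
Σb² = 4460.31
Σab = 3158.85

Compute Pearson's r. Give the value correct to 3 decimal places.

r = (nΣab − ΣaΣb) / √[(nΣa² − (Σa)²)(nΣb² − (Σb)²)]
Numerator: 6×3158.85 − 107.2×157.9 = 2026.22
Denominator: √[(13992.84 − 11491.84)(26761.86 − 24932.41)] = √[2501 × 1829.45] = 2139.0312
r = 2026.22 / 2139.0312 ≈ 0.947

0.947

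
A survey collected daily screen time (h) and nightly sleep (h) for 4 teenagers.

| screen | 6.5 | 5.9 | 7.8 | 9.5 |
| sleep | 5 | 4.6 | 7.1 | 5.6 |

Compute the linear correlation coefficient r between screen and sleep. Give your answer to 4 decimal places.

n = 4, Σx = 29.7, Σy = 22.3, Σx² = 228.15, Σy² = 127.93, Σxy = 168.22
nΣxy − ΣxΣy = 672.88 − 662.31 = 10.57
nΣx² − (Σx)² = 912.6 − 882.09 = 30.51; nΣy² − (Σy)² = 511.72 − 497.29 = 14.43
r = 10.57 / √(30.51 × 14.43) = 10.57 / 20.9824 ≈ 0.5038

0.5038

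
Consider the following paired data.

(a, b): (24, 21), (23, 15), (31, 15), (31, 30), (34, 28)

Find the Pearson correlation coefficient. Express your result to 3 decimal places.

n = 5, Σa = 143, Σb = 109, Σa² = 4183, Σb² = 2575, Σab = 3196
nΣab − ΣaΣb = 15980 − 15587 = 393
nΣa² − (Σa)² = 20915 − 20449 = 466; nΣb² − (Σb)² = 12875 − 11881 = 994
r = 393 / √(466 × 994) = 393 / 680.5909 ≈ 0.577

0.577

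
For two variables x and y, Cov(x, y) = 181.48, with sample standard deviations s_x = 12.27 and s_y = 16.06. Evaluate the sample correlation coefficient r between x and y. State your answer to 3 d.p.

0.921

r = Cov(x,y) / (s_x · s_y) = 181.48 / (12.27 × 16.06)
  = 181.48 / 197.0562 ≈ 0.921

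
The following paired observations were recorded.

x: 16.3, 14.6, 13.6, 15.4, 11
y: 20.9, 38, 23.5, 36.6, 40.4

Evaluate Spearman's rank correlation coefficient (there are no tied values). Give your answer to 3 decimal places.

-0.700

Rank x: 5, 3, 2, 4, 1
Rank y: 1, 4, 2, 3, 5
d = rank(x) − rank(y): 4, -1, 0, 1, -4; Σd² = 34
ρ = 1 − 6Σd² / [n(n²−1)] = 1 − 6×34 / (5×24) = 1 − 204/120 ≈ -0.700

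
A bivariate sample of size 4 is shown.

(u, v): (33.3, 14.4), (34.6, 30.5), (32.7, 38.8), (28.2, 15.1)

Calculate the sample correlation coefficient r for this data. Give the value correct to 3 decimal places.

0.480

n = 4, Σu = 128.8, Σv = 98.8, Σu² = 4170.58, Σv² = 2871.06, Σuv = 3229.4
nΣuv − ΣuΣv = 12917.6 − 12725.44 = 192.16
nΣu² − (Σu)² = 16682.32 − 16589.44 = 92.88; nΣv² − (Σv)² = 11484.24 − 9761.44 = 1722.8
r = 192.16 / √(92.88 × 1722.8) = 192.16 / 400.0171 ≈ 0.480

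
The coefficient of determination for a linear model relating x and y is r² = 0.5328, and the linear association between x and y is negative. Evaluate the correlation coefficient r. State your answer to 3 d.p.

-0.730

|r| = √0.5328 = 0.730
The association is negative, so r = −0.730.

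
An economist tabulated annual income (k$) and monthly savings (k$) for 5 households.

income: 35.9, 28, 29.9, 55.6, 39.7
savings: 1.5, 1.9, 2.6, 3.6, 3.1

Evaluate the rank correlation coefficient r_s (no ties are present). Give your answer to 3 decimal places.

0.700

Rank income: 3, 1, 2, 5, 4
Rank savings: 1, 2, 3, 5, 4
d = rank(income) − rank(savings): 2, -1, -1, 0, 0; Σd² = 6
ρ = 1 − 6Σd² / [n(n²−1)] = 1 − 6×6 / (5×24) = 1 − 36/120 ≈ 0.700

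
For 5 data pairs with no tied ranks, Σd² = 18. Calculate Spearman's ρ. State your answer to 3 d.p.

ρ = 1 − 6Σd² / [n(n²−1)] = 1 − 6×18 / (5×24)
  = 1 − 108/120 = 1 − 0.9000 ≈ 0.100

0.100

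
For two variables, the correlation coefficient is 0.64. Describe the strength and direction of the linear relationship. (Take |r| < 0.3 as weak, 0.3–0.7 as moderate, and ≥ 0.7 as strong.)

moderate positive

r = 0.64 > 0 so the relationship is positive.
|r| = 0.64, which falls in the moderate range.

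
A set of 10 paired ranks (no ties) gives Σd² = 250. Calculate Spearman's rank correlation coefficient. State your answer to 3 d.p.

-0.515

ρ = 1 − 6Σd² / [n(n²−1)] = 1 − 6×250 / (10×99)
  = 1 − 1500/990 = 1 − 1.5152 ≈ -0.515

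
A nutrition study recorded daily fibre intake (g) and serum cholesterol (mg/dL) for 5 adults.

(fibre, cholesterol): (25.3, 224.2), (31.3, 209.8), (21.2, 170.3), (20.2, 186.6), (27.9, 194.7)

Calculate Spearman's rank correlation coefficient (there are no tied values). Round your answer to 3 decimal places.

Rank fibre: 3, 5, 2, 1, 4
Rank cholesterol: 5, 4, 1, 2, 3
d = rank(fibre) − rank(cholesterol): -2, 1, 1, -1, 1; Σd² = 8
ρ = 1 − 6Σd² / [n(n²−1)] = 1 − 6×8 / (5×24) = 1 − 48/120 ≈ 0.600

0.600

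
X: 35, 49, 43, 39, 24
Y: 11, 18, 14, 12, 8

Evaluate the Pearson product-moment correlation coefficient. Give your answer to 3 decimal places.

n = 5, ΣX = 190, ΣY = 63, ΣX² = 7572, ΣY² = 849, ΣXY = 2529
nΣXY − ΣXΣY = 12645 − 11970 = 675
nΣX² − (ΣX)² = 37860 − 36100 = 1760; nΣY² − (ΣY)² = 4245 − 3969 = 276
r = 675 / √(1760 × 276) = 675 / 696.9648 ≈ 0.968

0.968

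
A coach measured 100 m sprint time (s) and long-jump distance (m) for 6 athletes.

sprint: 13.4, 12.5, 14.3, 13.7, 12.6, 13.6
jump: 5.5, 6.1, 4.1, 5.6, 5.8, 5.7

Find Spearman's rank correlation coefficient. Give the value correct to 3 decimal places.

Rank sprint: 3, 1, 6, 5, 2, 4
Rank jump: 2, 6, 1, 3, 5, 4
d = rank(sprint) − rank(jump): 1, -5, 5, 2, -3, 0; Σd² = 64
ρ = 1 − 6Σd² / [n(n²−1)] = 1 − 6×64 / (6×35) = 1 − 384/210 ≈ -0.829

-0.829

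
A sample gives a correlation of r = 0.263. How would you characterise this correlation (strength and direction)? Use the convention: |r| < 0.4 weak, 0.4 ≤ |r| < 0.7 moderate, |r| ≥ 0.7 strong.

r = 0.263 > 0 so the relationship is positive.
|r| = 0.263, which falls in the weak range.

weak positive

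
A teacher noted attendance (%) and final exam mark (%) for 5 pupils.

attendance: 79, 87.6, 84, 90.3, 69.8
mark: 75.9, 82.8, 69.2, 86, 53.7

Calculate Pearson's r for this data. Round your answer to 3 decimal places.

n = 5, Σx = 410.7, Σy = 367.6, Σx² = 33996.89, Σy² = 27684.98, Σxy = 30576.24
nΣxy − ΣxΣy = 152881.2 − 150973.32 = 1907.88
nΣx² − (Σx)² = 169984.45 − 168674.49 = 1309.96; nΣy² − (Σy)² = 138424.9 − 135129.76 = 3295.14
r = 1907.88 / √(1309.96 × 3295.14) = 1907.88 / 2077.6192 ≈ 0.918

0.918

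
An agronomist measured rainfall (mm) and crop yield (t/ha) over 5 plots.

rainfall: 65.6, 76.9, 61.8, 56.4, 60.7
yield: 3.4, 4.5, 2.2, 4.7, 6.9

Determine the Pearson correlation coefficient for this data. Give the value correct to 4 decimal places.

n = 5, Σx = 321.4, Σy = 21.7, Σx² = 20901.66, Σy² = 106.35, Σxy = 1388.96
nΣxy − ΣxΣy = 6944.8 − 6974.38 = -29.58
nΣx² − (Σx)² = 104508.3 − 103297.96 = 1210.34; nΣy² − (Σy)² = 531.75 − 470.89 = 60.86
r = -29.58 / √(1210.34 × 60.86) = -29.58 / 271.4061 ≈ -0.1090

-0.1090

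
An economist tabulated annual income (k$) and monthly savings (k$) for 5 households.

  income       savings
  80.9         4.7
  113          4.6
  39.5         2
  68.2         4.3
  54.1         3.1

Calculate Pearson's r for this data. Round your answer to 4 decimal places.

n = 5, Σx = 355.7, Σy = 18.7, Σx² = 28452.11, Σy² = 75.35, Σxy = 1440
nΣxy − ΣxΣy = 7200 − 6651.59 = 548.41
nΣx² − (Σx)² = 142260.55 − 126522.49 = 15738.06; nΣy² − (Σy)² = 376.75 − 349.69 = 27.06
r = 548.41 / √(15738.06 × 27.06) = 548.41 / 652.5886 ≈ 0.8404

0.8404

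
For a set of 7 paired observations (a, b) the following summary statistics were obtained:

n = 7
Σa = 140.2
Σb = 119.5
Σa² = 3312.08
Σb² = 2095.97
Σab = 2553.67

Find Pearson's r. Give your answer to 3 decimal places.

r = (nΣab − ΣaΣb) / √[(nΣa² − (Σa)²)(nΣb² − (Σb)²)]
Numerator: 7×2553.67 − 140.2×119.5 = 1121.79
Denominator: √[(23184.56 − 19656.04)(14671.79 − 14280.25)] = √[3528.52 × 391.54] = 1175.3964
r = 1121.79 / 1175.3964 ≈ 0.954

0.954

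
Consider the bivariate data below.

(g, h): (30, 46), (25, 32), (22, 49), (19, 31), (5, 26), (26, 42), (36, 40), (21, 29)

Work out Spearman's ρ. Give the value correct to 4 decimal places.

0.6667

Rank g: 7, 5, 4, 2, 1, 6, 8, 3
Rank h: 7, 4, 8, 3, 1, 6, 5, 2
d = rank(g) − rank(h): 0, 1, -4, -1, 0, 0, 3, 1; Σd² = 28
ρ = 1 − 6Σd² / [n(n²−1)] = 1 − 6×28 / (8×63) = 1 − 168/504 ≈ 0.6667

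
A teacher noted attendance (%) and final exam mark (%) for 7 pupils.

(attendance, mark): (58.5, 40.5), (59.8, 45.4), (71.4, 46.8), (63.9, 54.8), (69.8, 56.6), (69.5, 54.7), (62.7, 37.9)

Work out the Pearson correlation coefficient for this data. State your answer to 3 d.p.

n = 7, Σx = 455.6, Σy = 336.7, Σx² = 29813.04, Σy² = 16526.75, Σxy = 22056.07
nΣxy − ΣxΣy = 154392.49 − 153400.52 = 991.97
nΣx² − (Σx)² = 208691.28 − 207571.36 = 1119.92; nΣy² − (Σy)² = 115687.25 − 113366.89 = 2320.36
r = 991.97 / √(1119.92 × 2320.36) = 991.97 / 1612.0228 ≈ 0.615

0.615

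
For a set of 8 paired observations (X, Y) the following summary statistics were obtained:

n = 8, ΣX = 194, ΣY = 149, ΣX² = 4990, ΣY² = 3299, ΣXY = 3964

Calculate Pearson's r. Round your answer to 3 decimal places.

r = (nΣXY − ΣXΣY) / √[(nΣX² − (ΣX)²)(nΣY² − (ΣY)²)]
Numerator: 8×3964 − 194×149 = 2806
Denominator: √[(39920 − 37636)(26392 − 22201)] = √[2284 × 4191] = 3093.9043
r = 2806 / 3093.9043 ≈ 0.907

0.907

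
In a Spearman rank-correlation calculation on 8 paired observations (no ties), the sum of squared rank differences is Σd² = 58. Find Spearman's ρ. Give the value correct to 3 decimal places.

ρ = 1 − 6Σd² / [n(n²−1)] = 1 − 6×58 / (8×63)
  = 1 − 348/504 = 1 − 0.6905 ≈ 0.310

0.310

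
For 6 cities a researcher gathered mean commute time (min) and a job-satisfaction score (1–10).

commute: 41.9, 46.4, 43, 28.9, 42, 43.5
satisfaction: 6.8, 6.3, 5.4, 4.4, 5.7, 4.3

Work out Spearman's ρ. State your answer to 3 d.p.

Rank commute: 2, 6, 4, 1, 3, 5
Rank satisfaction: 6, 5, 3, 2, 4, 1
d = rank(commute) − rank(satisfaction): -4, 1, 1, -1, -1, 4; Σd² = 36
ρ = 1 − 6Σd² / [n(n²−1)] = 1 − 6×36 / (6×35) = 1 − 216/210 ≈ -0.029

-0.029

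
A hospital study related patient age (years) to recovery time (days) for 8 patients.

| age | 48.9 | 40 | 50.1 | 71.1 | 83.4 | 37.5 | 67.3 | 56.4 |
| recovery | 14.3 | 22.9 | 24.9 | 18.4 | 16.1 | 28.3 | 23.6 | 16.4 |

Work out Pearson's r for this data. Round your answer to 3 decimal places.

n = 8, Σx = 454.7, Σy = 164.9, Σx² = 27628.49, Σy² = 3573.49, Σxy = 9088.23
nΣxy − ΣxΣy = 72705.84 − 74980.03 = -2274.19
nΣx² − (Σx)² = 221027.92 − 206752.09 = 14275.83; nΣy² − (Σy)² = 28587.92 − 27192.01 = 1395.91
r = -2274.19 / √(14275.83 × 1395.91) = -2274.19 / 4464.0535 ≈ -0.509

-0.509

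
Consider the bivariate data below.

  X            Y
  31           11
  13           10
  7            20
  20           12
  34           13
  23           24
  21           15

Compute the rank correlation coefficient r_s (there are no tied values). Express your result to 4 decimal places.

0.0000

Rank X: 6, 2, 1, 3, 7, 5, 4
Rank Y: 2, 1, 6, 3, 4, 7, 5
d = rank(X) − rank(Y): 4, 1, -5, 0, 3, -2, -1; Σd² = 56
ρ = 1 − 6Σd² / [n(n²−1)] = 1 − 6×56 / (7×48) = 1 − 336/336 ≈ 0.0000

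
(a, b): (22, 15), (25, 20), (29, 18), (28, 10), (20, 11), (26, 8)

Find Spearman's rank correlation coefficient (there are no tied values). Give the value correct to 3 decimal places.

-0.029

Rank a: 2, 3, 6, 5, 1, 4
Rank b: 4, 6, 5, 2, 3, 1
d = rank(a) − rank(b): -2, -3, 1, 3, -2, 3; Σd² = 36
ρ = 1 − 6Σd² / [n(n²−1)] = 1 − 6×36 / (6×35) = 1 − 216/210 ≈ -0.029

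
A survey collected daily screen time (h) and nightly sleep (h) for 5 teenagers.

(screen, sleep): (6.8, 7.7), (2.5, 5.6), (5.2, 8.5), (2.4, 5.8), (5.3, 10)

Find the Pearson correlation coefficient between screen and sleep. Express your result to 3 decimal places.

n = 5, Σx = 22.2, Σy = 37.6, Σx² = 113.38, Σy² = 296.54, Σxy = 177.48
nΣxy − ΣxΣy = 887.4 − 834.72 = 52.68
nΣx² − (Σx)² = 566.9 − 492.84 = 74.06; nΣy² − (Σy)² = 1482.7 − 1413.76 = 68.94
r = 52.68 / √(74.06 × 68.94) = 52.68 / 71.4542 ≈ 0.737

0.737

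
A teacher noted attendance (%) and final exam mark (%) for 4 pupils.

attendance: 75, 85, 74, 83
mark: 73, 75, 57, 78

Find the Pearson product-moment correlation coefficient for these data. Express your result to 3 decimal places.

0.729

n = 4, Σx = 317, Σy = 283, Σx² = 25215, Σy² = 20287, Σxy = 22542
nΣxy − ΣxΣy = 90168 − 89711 = 457
nΣx² − (Σx)² = 100860 − 100489 = 371; nΣy² − (Σy)² = 81148 − 80089 = 1059
r = 457 / √(371 × 1059) = 457 / 626.8086 ≈ 0.729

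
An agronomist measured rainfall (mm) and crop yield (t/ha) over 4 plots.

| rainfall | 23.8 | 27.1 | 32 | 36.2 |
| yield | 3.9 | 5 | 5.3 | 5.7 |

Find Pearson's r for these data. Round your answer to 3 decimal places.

0.930

n = 4, Σx = 119.1, Σy = 19.9, Σx² = 3635.29, Σy² = 100.79, Σxy = 604.26
nΣxy − ΣxΣy = 2417.04 − 2370.09 = 46.95
nΣx² − (Σx)² = 14541.16 − 14184.81 = 356.35; nΣy² − (Σy)² = 403.16 − 396.01 = 7.15
r = 46.95 / √(356.35 × 7.15) = 46.95 / 50.4768 ≈ 0.930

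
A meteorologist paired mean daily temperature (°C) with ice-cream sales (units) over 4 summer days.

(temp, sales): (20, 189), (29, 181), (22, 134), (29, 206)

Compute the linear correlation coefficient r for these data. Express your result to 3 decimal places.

0.464

n = 4, Σx = 100, Σy = 710, Σx² = 2566, Σy² = 128874, Σxy = 17951
nΣxy − ΣxΣy = 71804 − 71000 = 804
nΣx² − (Σx)² = 10264 − 10000 = 264; nΣy² − (Σy)² = 515496 − 504100 = 11396
r = 804 / √(264 × 11396) = 804 / 1734.5155 ≈ 0.464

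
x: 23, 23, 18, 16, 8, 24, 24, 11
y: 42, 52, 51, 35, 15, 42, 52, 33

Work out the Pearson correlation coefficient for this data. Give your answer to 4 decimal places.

n = 8, Σx = 147, Σy = 322, Σx² = 2975, Σy² = 14076, Σxy = 6379
nΣxy − ΣxΣy = 51032 − 47334 = 3698
nΣx² − (Σx)² = 23800 − 21609 = 2191; nΣy² − (Σy)² = 112608 − 103684 = 8924
r = 3698 / √(2191 × 8924) = 3698 / 4421.8191 ≈ 0.8363

0.8363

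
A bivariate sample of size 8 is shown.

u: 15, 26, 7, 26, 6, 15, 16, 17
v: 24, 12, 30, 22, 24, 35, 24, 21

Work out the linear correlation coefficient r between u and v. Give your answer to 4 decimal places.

n = 8, Σu = 128, Σv = 192, Σu² = 2432, Σv² = 4922, Σuv = 2864
nΣuv − ΣuΣv = 22912 − 24576 = -1664
nΣu² − (Σu)² = 19456 − 16384 = 3072; nΣv² − (Σv)² = 39376 − 36864 = 2512
r = -1664 / √(3072 × 2512) = -1664 / 2777.9244 ≈ -0.5990

-0.5990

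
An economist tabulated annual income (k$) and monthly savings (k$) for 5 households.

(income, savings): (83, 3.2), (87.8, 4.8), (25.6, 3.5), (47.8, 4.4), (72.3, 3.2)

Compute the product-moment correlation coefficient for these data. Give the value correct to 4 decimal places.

n = 5, Σx = 316.5, Σy = 19.1, Σx² = 22765.33, Σy² = 75.13, Σxy = 1218.32
nΣxy − ΣxΣy = 6091.6 − 6045.15 = 46.45
nΣx² − (Σx)² = 113826.65 − 100172.25 = 13654.4; nΣy² − (Σy)² = 375.65 − 364.81 = 10.84
r = 46.45 / √(13654.4 × 10.84) = 46.45 / 384.7255 ≈ 0.1207

0.1207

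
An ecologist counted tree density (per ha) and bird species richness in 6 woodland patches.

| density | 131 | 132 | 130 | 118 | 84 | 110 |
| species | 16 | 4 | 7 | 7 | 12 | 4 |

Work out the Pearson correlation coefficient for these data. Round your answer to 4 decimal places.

n = 6, Σx = 705, Σy = 50, Σx² = 84565, Σy² = 530, Σxy = 5808
nΣxy − ΣxΣy = 34848 − 35250 = -402
nΣx² − (Σx)² = 507390 − 497025 = 10365; nΣy² − (Σy)² = 3180 − 2500 = 680
r = -402 / √(10365 × 680) = -402 / 2654.8446 ≈ -0.1514

-0.1514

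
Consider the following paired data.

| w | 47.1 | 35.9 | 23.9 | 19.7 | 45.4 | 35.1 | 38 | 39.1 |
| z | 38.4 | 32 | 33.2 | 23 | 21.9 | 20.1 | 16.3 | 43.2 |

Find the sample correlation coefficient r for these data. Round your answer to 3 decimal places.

n = 8, Σw = 284.2, Σz = 228.1, Σw² = 10732.5, Σz² = 7145.35, Σwz = 8212.31
nΣwz − ΣwΣz = 65698.48 − 64826.02 = 872.46
nΣw² − (Σw)² = 85860 − 80769.64 = 5090.36; nΣz² − (Σz)² = 57162.8 − 52029.61 = 5133.19
r = 872.46 / √(5090.36 × 5133.19) = 872.46 / 5111.7301 ≈ 0.171

0.171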